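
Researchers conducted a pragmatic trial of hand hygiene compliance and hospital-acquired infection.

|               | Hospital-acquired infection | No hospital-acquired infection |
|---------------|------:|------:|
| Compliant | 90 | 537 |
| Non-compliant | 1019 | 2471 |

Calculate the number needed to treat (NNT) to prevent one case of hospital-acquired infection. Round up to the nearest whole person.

Risk in treated group = 90/627 = 0.14354; risk in control = 1019/3490 = 0.29198.
Absolute risk reduction = 0.29198 − 0.14354 = 0.14844
NNT = 1 / ARR = 1 / 0.14844 = 6.737 → round up → 7

7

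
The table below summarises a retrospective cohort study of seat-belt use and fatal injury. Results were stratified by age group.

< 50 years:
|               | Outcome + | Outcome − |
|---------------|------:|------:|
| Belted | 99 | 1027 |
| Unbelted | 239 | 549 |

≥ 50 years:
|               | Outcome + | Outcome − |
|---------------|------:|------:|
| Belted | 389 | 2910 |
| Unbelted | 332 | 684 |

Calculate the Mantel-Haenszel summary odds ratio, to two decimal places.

OR_MH = Σ(aᵢdᵢ/nᵢ) / Σ(bᵢcᵢ/nᵢ), where nᵢ is the stratum total.
Stratum 1 (< 50 years): n = 1914; a·d/n = 99·549/1914 = 28.3966; b·c/n = 1027·239/1914 = 128.2409
Stratum 2 (≥ 50 years): n = 4315; a·d/n = 389·684/4315 = 61.6630; b·c/n = 2910·332/4315 = 223.8980
OR_MH = (28.3966 + 61.6630) / (128.2409 + 223.8980) = 90.0596 / 352.1389 = 0.25575

0.26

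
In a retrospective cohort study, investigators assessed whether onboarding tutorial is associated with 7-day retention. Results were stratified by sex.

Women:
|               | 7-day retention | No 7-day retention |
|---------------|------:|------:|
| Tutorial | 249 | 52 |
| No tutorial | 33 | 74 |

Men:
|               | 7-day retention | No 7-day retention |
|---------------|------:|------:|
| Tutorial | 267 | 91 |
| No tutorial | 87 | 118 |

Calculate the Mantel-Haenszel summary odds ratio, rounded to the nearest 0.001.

OR_MH = Σ(aᵢdᵢ/nᵢ) / Σ(bᵢcᵢ/nᵢ), where nᵢ is the stratum total.
Stratum 1 (Women): n = 408; a·d/n = 249·74/408 = 45.1618; b·c/n = 52·33/408 = 4.2059
Stratum 2 (Men): n = 563; a·d/n = 267·118/563 = 55.9609; b·c/n = 91·87/563 = 14.0622
OR_MH = (45.1618 + 55.9609) / (4.2059 + 14.0622) = 101.1227 / 18.2680 = 5.53549

5.535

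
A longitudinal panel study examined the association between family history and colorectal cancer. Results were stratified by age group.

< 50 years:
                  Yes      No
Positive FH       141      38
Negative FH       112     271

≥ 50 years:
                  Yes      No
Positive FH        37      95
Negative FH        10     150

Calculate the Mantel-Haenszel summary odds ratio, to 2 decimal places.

OR_MH = Σ(aᵢdᵢ/nᵢ) / Σ(bᵢcᵢ/nᵢ), where nᵢ is the stratum total.
Stratum 1 (< 50 years): n = 562; a·d/n = 141·271/562 = 67.9911; b·c/n = 38·112/562 = 7.5730
Stratum 2 (≥ 50 years): n = 292; a·d/n = 37·150/292 = 19.0068; b·c/n = 95·10/292 = 3.2534
OR_MH = (67.9911 + 19.0068) / (7.5730 + 3.2534) = 86.9980 / 10.8264 = 8.03574

8.04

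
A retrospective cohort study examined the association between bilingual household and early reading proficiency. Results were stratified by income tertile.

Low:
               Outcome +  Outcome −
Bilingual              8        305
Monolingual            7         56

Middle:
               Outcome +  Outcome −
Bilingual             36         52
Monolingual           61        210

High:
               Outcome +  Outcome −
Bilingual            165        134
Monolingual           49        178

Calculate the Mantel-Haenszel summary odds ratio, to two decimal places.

OR_MH = Σ(aᵢdᵢ/nᵢ) / Σ(bᵢcᵢ/nᵢ), where nᵢ is the stratum total.
Stratum 1 (Low): n = 376; a·d/n = 8·56/376 = 1.1915; b·c/n = 305·7/376 = 5.6782
Stratum 2 (Middle): n = 359; a·d/n = 36·210/359 = 21.0585; b·c/n = 52·61/359 = 8.8357
Stratum 3 (High): n = 526; a·d/n = 165·178/526 = 55.8365; b·c/n = 134·49/526 = 12.4829
OR_MH = (1.1915 + 21.0585 + 55.8365) / (5.6782 + 8.8357 + 12.4829) = 78.0865 / 26.9967 = 2.89244

2.89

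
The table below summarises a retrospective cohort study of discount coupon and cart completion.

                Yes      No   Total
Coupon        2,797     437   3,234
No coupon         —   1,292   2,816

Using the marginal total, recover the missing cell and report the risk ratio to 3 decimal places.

The missing cell is in the unexposed row: 2816 − 1292 = 1524.
So a = 2797, b = 437, c = 1524, d = 1292.
RR = [a/(a+b)] / [c/(c+d)] = (2797/3234) / (1524/2816) = 0.86487/0.54119 = 1.59809

1.598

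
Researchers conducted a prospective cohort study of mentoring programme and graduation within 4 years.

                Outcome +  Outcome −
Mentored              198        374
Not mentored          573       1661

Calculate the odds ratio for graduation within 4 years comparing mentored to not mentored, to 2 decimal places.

1.53

Cells: a = 198, b = 374, c = 573, d = 1661.
OR = (a·d)/(b·c) = (198 × 1661) / (374 × 573) = 328878 / 214302 = 1.53465
The odds of graduation within 4 years are about 1.53 times as high in the mentored group.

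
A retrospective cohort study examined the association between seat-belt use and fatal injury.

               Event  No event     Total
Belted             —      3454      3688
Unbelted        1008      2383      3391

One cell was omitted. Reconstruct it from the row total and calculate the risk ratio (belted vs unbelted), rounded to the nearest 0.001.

0.213

The missing cell is in the exposed row: 3688 − 3454 = 234.
So a = 234, b = 3454, c = 1008, d = 2383.
RR = [a/(a+b)] / [c/(c+d)] = (234/3688) / (1008/3391) = 0.06345/0.29726 = 0.21345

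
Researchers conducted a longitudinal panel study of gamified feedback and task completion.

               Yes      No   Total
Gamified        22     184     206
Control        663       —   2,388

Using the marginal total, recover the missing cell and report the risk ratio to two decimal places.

0.38

The missing cell is in the unexposed row: 2388 − 663 = 1725.
So a = 22, b = 184, c = 663, d = 1725.
RR = [a/(a+b)] / [c/(c+d)] = (22/206) / (663/2388) = 0.10680/0.27764 = 0.38466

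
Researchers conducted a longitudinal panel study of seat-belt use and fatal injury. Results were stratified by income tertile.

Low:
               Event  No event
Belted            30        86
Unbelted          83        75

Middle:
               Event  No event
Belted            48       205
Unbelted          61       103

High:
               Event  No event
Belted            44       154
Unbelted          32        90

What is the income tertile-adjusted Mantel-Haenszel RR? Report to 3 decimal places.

0.576

RR_MH = Σ(aᵢ·n₀ᵢ/nᵢ) / Σ(cᵢ·n₁ᵢ/nᵢ), with n₁ᵢ = aᵢ+bᵢ (exposed), n₀ᵢ = cᵢ+dᵢ (unexposed), nᵢ = n₁ᵢ+n₀ᵢ.
Stratum 1 (Low): n₁ = 116, n₀ = 158, n = 274; a·n₀/n = 30·158/274 = 17.2993; c·n₁/n = 83·116/274 = 35.1387
Stratum 2 (Middle): n₁ = 253, n₀ = 164, n = 417; a·n₀/n = 48·164/417 = 18.8777; c·n₁/n = 61·253/417 = 37.0096
Stratum 3 (High): n₁ = 198, n₀ = 122, n = 320; a·n₀/n = 44·122/320 = 16.7750; c·n₁/n = 32·198/320 = 19.8000
RR_MH = (17.2993 + 18.8777 + 16.7750) / (35.1387 + 37.0096 + 19.8000) = 52.9520 / 91.9483 = 0.57589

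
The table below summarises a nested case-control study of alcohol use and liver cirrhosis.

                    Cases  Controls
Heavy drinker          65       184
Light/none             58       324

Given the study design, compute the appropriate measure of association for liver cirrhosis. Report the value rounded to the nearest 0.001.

1.973

Cells: a = 65, b = 184, c = 58, d = 324.
This is a nested case-control study: participants were sampled on outcome status, so risks in the source population cannot be estimated directly — relative risk is not valid here. The odds ratio is the appropriate measure.
OR = (a·d)/(b·c) = (65 × 324) / (184 × 58) = 21060 / 10672 = 1.97339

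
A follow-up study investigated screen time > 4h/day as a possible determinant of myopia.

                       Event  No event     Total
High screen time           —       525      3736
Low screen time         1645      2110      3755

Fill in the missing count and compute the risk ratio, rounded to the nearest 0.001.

1.962

The missing cell is in the exposed row: 3736 − 525 = 3211.
So a = 3211, b = 525, c = 1645, d = 2110.
RR = [a/(a+b)] / [c/(c+d)] = (3211/3736) / (1645/3755) = 0.85948/0.43808 = 1.96190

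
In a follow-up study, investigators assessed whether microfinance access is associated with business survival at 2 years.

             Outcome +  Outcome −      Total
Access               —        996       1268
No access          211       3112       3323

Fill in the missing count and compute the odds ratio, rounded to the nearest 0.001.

The missing cell is in the exposed row: 1268 − 996 = 272.
So a = 272, b = 996, c = 211, d = 3112.
OR = (a·d)/(b·c) = (272 × 3112) / (996 × 211) = 846464 / 210156 = 4.02779

4.028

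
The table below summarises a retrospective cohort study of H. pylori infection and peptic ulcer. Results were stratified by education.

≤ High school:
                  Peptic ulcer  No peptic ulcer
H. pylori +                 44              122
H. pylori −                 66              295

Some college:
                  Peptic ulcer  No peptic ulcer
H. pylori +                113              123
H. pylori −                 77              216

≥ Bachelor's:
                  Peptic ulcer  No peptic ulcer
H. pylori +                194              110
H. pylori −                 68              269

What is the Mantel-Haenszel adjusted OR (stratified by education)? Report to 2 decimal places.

3.39

OR_MH = Σ(aᵢdᵢ/nᵢ) / Σ(bᵢcᵢ/nᵢ), where nᵢ is the stratum total.
Stratum 1 (≤ High school): n = 527; a·d/n = 44·295/527 = 24.6300; b·c/n = 122·66/527 = 15.2789
Stratum 2 (Some college): n = 529; a·d/n = 113·216/529 = 46.1399; b·c/n = 123·77/529 = 17.9036
Stratum 3 (≥ Bachelor's): n = 641; a·d/n = 194·269/641 = 81.4134; b·c/n = 110·68/641 = 11.6693
OR_MH = (24.6300 + 46.1399 + 81.4134) / (15.2789 + 17.9036 + 11.6693) = 152.1833 / 44.8518 = 3.39303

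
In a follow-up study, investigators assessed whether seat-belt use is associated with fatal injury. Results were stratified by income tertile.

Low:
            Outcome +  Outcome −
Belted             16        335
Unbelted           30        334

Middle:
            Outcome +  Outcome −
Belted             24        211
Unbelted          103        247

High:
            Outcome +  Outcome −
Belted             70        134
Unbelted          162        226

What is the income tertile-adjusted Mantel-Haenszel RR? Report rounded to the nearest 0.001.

RR_MH = Σ(aᵢ·n₀ᵢ/nᵢ) / Σ(cᵢ·n₁ᵢ/nᵢ), with n₁ᵢ = aᵢ+bᵢ (exposed), n₀ᵢ = cᵢ+dᵢ (unexposed), nᵢ = n₁ᵢ+n₀ᵢ.
Stratum 1 (Low): n₁ = 351, n₀ = 364, n = 715; a·n₀/n = 16·364/715 = 8.1455; c·n₁/n = 30·351/715 = 14.7273
Stratum 2 (Middle): n₁ = 235, n₀ = 350, n = 585; a·n₀/n = 24·350/585 = 14.3590; c·n₁/n = 103·235/585 = 41.3761
Stratum 3 (High): n₁ = 204, n₀ = 388, n = 592; a·n₀/n = 70·388/592 = 45.8784; c·n₁/n = 162·204/592 = 55.8243
RR_MH = (8.1455 + 14.3590 + 45.8784) / (14.7273 + 41.3761 + 55.8243) = 68.3828 / 111.9277 = 0.61096

0.611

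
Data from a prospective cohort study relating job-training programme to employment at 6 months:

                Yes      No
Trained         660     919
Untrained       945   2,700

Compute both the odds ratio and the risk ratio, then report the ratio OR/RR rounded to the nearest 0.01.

1.27

Cells: a = 660, b = 919, c = 945, d = 2700.
OR = (660·2700)/(919·945) = 1782000/868455 = 2.05192
Risk in exposed = 660/1579 = 0.41799; risk in unexposed = 945/3645 = 0.25926; RR = 1.61223
OR/RR = 2.05192 / 1.61223 = 1.27272
The outcome is not rare, so the OR lies further from 1 than the RR.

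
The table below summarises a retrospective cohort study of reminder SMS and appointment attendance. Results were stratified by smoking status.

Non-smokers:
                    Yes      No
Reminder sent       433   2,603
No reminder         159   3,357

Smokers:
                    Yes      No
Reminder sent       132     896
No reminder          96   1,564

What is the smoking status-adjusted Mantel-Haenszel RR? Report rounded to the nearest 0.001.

2.843

RR_MH = Σ(aᵢ·n₀ᵢ/nᵢ) / Σ(cᵢ·n₁ᵢ/nᵢ), with n₁ᵢ = aᵢ+bᵢ (exposed), n₀ᵢ = cᵢ+dᵢ (unexposed), nᵢ = n₁ᵢ+n₀ᵢ.
Stratum 1 (Non-smokers): n₁ = 3036, n₀ = 3516, n = 6552; a·n₀/n = 433·3516/6552 = 232.3608; c·n₁/n = 159·3036/6552 = 73.6758
Stratum 2 (Smokers): n₁ = 1028, n₀ = 1660, n = 2688; a·n₀/n = 132·1660/2688 = 81.5179; c·n₁/n = 96·1028/2688 = 36.7143
RR_MH = (232.3608 + 81.5179) / (73.6758 + 36.7143) = 313.8787 / 110.3901 = 2.84336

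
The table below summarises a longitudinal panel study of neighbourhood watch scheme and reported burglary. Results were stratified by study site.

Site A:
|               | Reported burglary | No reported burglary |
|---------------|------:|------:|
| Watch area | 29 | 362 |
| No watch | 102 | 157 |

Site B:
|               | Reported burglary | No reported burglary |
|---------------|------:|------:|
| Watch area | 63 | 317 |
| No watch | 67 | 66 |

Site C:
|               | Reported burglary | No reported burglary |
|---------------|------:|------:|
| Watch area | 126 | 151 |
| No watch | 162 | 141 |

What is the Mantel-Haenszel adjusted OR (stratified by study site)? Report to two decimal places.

OR_MH = Σ(aᵢdᵢ/nᵢ) / Σ(bᵢcᵢ/nᵢ), where nᵢ is the stratum total.
Stratum 1 (Site A): n = 650; a·d/n = 29·157/650 = 7.0046; b·c/n = 362·102/650 = 56.8062
Stratum 2 (Site B): n = 513; a·d/n = 63·66/513 = 8.1053; b·c/n = 317·67/513 = 41.4016
Stratum 3 (Site C): n = 580; a·d/n = 126·141/580 = 30.6310; b·c/n = 151·162/580 = 42.1759
OR_MH = (7.0046 + 8.1053 + 30.6310) / (56.8062 + 41.4016 + 42.1759) = 45.7409 / 140.3836 = 0.32583

0.33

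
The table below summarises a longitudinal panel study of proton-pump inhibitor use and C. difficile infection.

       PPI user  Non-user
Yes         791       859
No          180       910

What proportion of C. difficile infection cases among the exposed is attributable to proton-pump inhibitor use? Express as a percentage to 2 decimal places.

40.39

Reading the table with exposure as columns: a = 791 (PPI user, case), b = 180 (PPI user, non-case), c = 859 (Non-user, case), d = 910.
Risk in exposed = 791/971 = 0.81462; risk in unexposed = 859/1769 = 0.48559.
RR = 0.81462/0.48559 = 1.67761
AR% = (RR − 1)/RR × 100 = (1.67761 − 1)/1.67761 × 100 = 40.3915%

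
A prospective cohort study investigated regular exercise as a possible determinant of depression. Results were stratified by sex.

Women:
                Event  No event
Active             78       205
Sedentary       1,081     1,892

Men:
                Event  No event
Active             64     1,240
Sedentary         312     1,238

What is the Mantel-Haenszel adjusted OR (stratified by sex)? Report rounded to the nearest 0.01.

0.36

OR_MH = Σ(aᵢdᵢ/nᵢ) / Σ(bᵢcᵢ/nᵢ), where nᵢ is the stratum total.
Stratum 1 (Women): n = 3256; a·d/n = 78·1892/3256 = 45.3243; b·c/n = 205·1081/3256 = 68.0605
Stratum 2 (Men): n = 2854; a·d/n = 64·1238/2854 = 27.7617; b·c/n = 1240·312/2854 = 135.5571
OR_MH = (45.3243 + 27.7617) / (68.0605 + 135.5571) = 73.0861 / 203.6176 = 0.35894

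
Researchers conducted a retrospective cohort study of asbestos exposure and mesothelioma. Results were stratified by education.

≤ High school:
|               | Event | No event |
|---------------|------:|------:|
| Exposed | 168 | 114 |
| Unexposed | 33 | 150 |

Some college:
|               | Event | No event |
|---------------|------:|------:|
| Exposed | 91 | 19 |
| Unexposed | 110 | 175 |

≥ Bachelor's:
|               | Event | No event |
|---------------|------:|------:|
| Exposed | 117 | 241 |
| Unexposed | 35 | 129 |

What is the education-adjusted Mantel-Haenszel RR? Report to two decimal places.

2.26

RR_MH = Σ(aᵢ·n₀ᵢ/nᵢ) / Σ(cᵢ·n₁ᵢ/nᵢ), with n₁ᵢ = aᵢ+bᵢ (exposed), n₀ᵢ = cᵢ+dᵢ (unexposed), nᵢ = n₁ᵢ+n₀ᵢ.
Stratum 1 (≤ High school): n₁ = 282, n₀ = 183, n = 465; a·n₀/n = 168·183/465 = 66.1161; c·n₁/n = 33·282/465 = 20.0129
Stratum 2 (Some college): n₁ = 110, n₀ = 285, n = 395; a·n₀/n = 91·285/395 = 65.6582; c·n₁/n = 110·110/395 = 30.6329
Stratum 3 (≥ Bachelor's): n₁ = 358, n₀ = 164, n = 522; a·n₀/n = 117·164/522 = 36.7586; c·n₁/n = 35·358/522 = 24.0038
RR_MH = (66.1161 + 65.6582 + 36.7586) / (20.0129 + 30.6329 + 24.0038) = 168.5330 / 74.6496 = 2.25765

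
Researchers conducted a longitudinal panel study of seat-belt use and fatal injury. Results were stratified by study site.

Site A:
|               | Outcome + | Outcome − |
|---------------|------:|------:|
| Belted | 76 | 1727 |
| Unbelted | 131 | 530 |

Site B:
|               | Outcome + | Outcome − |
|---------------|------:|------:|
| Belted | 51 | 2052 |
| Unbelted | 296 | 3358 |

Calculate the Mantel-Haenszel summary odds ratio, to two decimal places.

OR_MH = Σ(aᵢdᵢ/nᵢ) / Σ(bᵢcᵢ/nᵢ), where nᵢ is the stratum total.
Stratum 1 (Site A): n = 2464; a·d/n = 76·530/2464 = 16.3474; b·c/n = 1727·131/2464 = 91.8170
Stratum 2 (Site B): n = 5757; a·d/n = 51·3358/5757 = 29.7478; b·c/n = 2052·296/5757 = 105.5050
OR_MH = (16.3474 + 29.7478) / (91.8170 + 105.5050) = 46.0952 / 197.3219 = 0.23360

0.23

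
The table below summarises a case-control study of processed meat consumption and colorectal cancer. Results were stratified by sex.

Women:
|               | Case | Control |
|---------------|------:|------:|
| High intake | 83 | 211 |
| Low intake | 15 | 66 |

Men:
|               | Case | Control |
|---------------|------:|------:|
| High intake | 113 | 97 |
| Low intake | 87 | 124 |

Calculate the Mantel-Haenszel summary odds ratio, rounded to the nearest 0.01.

OR_MH = Σ(aᵢdᵢ/nᵢ) / Σ(bᵢcᵢ/nᵢ), where nᵢ is the stratum total.
Stratum 1 (Women): n = 375; a·d/n = 83·66/375 = 14.6080; b·c/n = 211·15/375 = 8.4400
Stratum 2 (Men): n = 421; a·d/n = 113·124/421 = 33.2827; b·c/n = 97·87/421 = 20.0451
OR_MH = (14.6080 + 33.2827) / (8.4400 + 20.0451) = 47.8907 / 28.4851 = 1.68125

1.68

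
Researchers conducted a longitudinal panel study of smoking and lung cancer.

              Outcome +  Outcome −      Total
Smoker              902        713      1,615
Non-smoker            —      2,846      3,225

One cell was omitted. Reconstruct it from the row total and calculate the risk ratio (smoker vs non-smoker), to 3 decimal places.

4.753

The missing cell is in the unexposed row: 3225 − 2846 = 379.
So a = 902, b = 713, c = 379, d = 2846.
RR = [a/(a+b)] / [c/(c+d)] = (902/1615) / (379/3225) = 0.55851/0.11752 = 4.75253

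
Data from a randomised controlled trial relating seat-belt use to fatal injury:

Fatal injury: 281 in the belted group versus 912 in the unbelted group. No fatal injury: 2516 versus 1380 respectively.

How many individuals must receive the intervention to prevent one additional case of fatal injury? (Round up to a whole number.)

Risk in treated group = 281/2797 = 0.10046; risk in control = 912/2292 = 0.39791.
Absolute risk reduction = 0.39791 − 0.10046 = 0.29744
NNT = 1 / ARR = 1 / 0.29744 = 3.362 → round up → 4

4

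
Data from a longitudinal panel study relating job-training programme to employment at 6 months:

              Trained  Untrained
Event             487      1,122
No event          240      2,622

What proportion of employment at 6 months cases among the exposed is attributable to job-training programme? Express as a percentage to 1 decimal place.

Reading the table with exposure as columns: a = 487 (Trained, case), b = 240 (Trained, non-case), c = 1122 (Untrained, case), d = 2622.
Risk in exposed = 487/727 = 0.66988; risk in unexposed = 1122/3744 = 0.29968.
RR = 0.66988/0.29968 = 2.23531
AR% = (RR − 1)/RR × 100 = (2.23531 − 1)/2.23531 × 100 = 55.2635%

55.3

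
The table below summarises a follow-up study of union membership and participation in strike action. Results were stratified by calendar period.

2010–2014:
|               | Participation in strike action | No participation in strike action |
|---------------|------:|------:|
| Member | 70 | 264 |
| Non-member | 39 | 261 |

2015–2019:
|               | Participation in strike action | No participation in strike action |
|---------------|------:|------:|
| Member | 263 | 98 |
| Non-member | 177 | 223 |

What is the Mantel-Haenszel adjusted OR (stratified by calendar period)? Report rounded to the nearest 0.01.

OR_MH = Σ(aᵢdᵢ/nᵢ) / Σ(bᵢcᵢ/nᵢ), where nᵢ is the stratum total.
Stratum 1 (2010–2014): n = 634; a·d/n = 70·261/634 = 28.8170; b·c/n = 264·39/634 = 16.2397
Stratum 2 (2015–2019): n = 761; a·d/n = 263·223/761 = 77.0683; b·c/n = 98·177/761 = 22.7937
OR_MH = (28.8170 + 77.0683) / (16.2397 + 22.7937) = 105.8854 / 39.0334 = 2.71268

2.71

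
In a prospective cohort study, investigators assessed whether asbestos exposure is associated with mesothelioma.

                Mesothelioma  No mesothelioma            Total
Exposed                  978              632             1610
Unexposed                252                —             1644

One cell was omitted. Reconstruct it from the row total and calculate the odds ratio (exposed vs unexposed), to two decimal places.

8.55

The missing cell is in the unexposed row: 1644 − 252 = 1392.
So a = 978, b = 632, c = 252, d = 1392.
OR = (a·d)/(b·c) = (978 × 1392) / (632 × 252) = 1361376 / 159264 = 8.54792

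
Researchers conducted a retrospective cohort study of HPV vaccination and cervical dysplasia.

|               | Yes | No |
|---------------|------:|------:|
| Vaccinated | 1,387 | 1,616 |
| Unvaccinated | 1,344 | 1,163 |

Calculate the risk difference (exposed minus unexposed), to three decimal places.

-0.074

Cells: a = 1387, b = 1616, c = 1344, d = 1163.
Risk in exposed = 1387/3003 = 0.461871; risk in unexposed = 1344/2507 = 0.536099.
Risk difference = 0.461871 − 0.536099 = -0.074227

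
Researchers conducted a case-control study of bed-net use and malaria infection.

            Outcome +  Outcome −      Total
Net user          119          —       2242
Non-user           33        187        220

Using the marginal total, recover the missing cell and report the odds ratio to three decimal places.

0.318

The missing cell is in the exposed row: 2242 − 119 = 2123.
So a = 119, b = 2123, c = 33, d = 187.
OR = (a·d)/(b·c) = (119 × 187) / (2123 × 33) = 22253 / 70059 = 0.31763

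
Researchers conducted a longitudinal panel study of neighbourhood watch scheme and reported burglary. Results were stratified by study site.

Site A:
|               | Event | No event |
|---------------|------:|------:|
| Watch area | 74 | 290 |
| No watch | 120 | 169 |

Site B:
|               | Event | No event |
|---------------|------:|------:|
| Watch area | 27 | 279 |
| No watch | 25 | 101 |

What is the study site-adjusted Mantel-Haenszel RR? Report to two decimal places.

RR_MH = Σ(aᵢ·n₀ᵢ/nᵢ) / Σ(cᵢ·n₁ᵢ/nᵢ), with n₁ᵢ = aᵢ+bᵢ (exposed), n₀ᵢ = cᵢ+dᵢ (unexposed), nᵢ = n₁ᵢ+n₀ᵢ.
Stratum 1 (Site A): n₁ = 364, n₀ = 289, n = 653; a·n₀/n = 74·289/653 = 32.7504; c·n₁/n = 120·364/653 = 66.8913
Stratum 2 (Site B): n₁ = 306, n₀ = 126, n = 432; a·n₀/n = 27·126/432 = 7.8750; c·n₁/n = 25·306/432 = 17.7083
RR_MH = (32.7504 + 7.8750) / (66.8913 + 17.7083) = 40.6254 / 84.5996 = 0.48021

0.48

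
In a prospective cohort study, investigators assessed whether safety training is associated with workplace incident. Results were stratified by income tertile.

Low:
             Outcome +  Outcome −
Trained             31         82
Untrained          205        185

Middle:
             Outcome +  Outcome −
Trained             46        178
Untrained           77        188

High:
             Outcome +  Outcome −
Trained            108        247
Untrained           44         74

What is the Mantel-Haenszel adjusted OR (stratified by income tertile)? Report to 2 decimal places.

0.54

OR_MH = Σ(aᵢdᵢ/nᵢ) / Σ(bᵢcᵢ/nᵢ), where nᵢ is the stratum total.
Stratum 1 (Low): n = 503; a·d/n = 31·185/503 = 11.4016; b·c/n = 82·205/503 = 33.4195
Stratum 2 (Middle): n = 489; a·d/n = 46·188/489 = 17.6851; b·c/n = 178·77/489 = 28.0286
Stratum 3 (High): n = 473; a·d/n = 108·74/473 = 16.8964; b·c/n = 247·44/473 = 22.9767
OR_MH = (11.4016 + 17.6851 + 16.8964) / (33.4195 + 28.0286 + 22.9767) = 45.9831 / 84.4249 = 0.54466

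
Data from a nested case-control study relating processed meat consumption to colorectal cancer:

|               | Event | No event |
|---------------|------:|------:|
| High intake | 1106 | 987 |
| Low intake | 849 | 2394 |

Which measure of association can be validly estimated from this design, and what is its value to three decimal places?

Cells: a = 1106, b = 987, c = 849, d = 2394.
This is a nested case-control study: participants were sampled on outcome status, so risks in the source population cannot be estimated directly — relative risk is not valid here. The odds ratio is the appropriate measure.
OR = (a·d)/(b·c) = (1106 × 2394) / (987 × 849) = 2647764 / 837963 = 3.15976

3.160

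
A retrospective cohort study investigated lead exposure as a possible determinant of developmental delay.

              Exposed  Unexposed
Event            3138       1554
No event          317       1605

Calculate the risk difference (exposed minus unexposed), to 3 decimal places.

Reading the table with exposure as columns: a = 3138 (Exposed, case), b = 317 (Exposed, non-case), c = 1554 (Unexposed, case), d = 1605.
Risk in exposed = 3138/3455 = 0.908249; risk in unexposed = 1554/3159 = 0.491928.
Risk difference = 0.908249 − 0.491928 = 0.416321

0.416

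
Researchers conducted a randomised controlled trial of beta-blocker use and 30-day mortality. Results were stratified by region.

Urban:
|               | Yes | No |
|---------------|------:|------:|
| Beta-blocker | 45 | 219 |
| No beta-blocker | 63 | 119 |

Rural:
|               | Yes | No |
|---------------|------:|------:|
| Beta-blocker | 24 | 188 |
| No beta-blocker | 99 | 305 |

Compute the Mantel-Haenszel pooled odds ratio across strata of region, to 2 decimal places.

OR_MH = Σ(aᵢdᵢ/nᵢ) / Σ(bᵢcᵢ/nᵢ), where nᵢ is the stratum total.
Stratum 1 (Urban): n = 446; a·d/n = 45·119/446 = 12.0067; b·c/n = 219·63/446 = 30.9350
Stratum 2 (Rural): n = 616; a·d/n = 24·305/616 = 11.8831; b·c/n = 188·99/616 = 30.2143
OR_MH = (12.0067 + 11.8831) / (30.9350 + 30.2143) = 23.8898 / 61.1493 = 0.39068

0.39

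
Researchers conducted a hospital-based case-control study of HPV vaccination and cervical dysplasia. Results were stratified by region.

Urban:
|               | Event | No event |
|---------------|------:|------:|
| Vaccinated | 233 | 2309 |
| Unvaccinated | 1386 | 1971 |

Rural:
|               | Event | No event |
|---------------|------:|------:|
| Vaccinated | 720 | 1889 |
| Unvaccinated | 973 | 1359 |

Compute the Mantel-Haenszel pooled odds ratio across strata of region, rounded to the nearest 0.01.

OR_MH = Σ(aᵢdᵢ/nᵢ) / Σ(bᵢcᵢ/nᵢ), where nᵢ is the stratum total.
Stratum 1 (Urban): n = 5899; a·d/n = 233·1971/5899 = 77.8510; b·c/n = 2309·1386/5899 = 542.5113
Stratum 2 (Rural): n = 4941; a·d/n = 720·1359/4941 = 198.0328; b·c/n = 1889·973/4941 = 371.9889
OR_MH = (77.8510 + 198.0328) / (542.5113 + 371.9889) = 275.8838 / 914.5001 = 0.30168

0.30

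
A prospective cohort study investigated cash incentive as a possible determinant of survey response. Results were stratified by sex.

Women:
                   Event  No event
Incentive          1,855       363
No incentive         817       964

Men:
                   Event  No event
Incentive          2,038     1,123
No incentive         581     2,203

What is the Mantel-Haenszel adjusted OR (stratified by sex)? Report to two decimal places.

OR_MH = Σ(aᵢdᵢ/nᵢ) / Σ(bᵢcᵢ/nᵢ), where nᵢ is the stratum total.
Stratum 1 (Women): n = 3999; a·d/n = 1855·964/3999 = 447.1668; b·c/n = 363·817/3999 = 74.1613
Stratum 2 (Men): n = 5945; a·d/n = 2038·2203/5945 = 755.2084; b·c/n = 1123·581/5945 = 109.7499
OR_MH = (447.1668 + 755.2084) / (74.1613 + 109.7499) = 1202.3752 / 183.9112 = 6.53780

6.54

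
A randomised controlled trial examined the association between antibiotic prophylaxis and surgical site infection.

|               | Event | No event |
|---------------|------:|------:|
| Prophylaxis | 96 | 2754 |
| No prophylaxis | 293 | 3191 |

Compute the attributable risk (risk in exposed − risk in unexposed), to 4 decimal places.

-0.0504

Cells: a = 96, b = 2754, c = 293, d = 3191.
Risk in exposed = 96/2850 = 0.033684; risk in unexposed = 293/3484 = 0.084099.
Risk difference = 0.033684 − 0.084099 = -0.050415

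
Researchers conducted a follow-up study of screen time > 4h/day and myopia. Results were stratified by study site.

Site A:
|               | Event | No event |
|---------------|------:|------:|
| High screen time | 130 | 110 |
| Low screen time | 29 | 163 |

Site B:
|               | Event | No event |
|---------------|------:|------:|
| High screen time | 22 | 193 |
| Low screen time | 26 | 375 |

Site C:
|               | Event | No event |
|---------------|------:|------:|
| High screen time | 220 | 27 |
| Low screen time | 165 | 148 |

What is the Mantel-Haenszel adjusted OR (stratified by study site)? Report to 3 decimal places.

OR_MH = Σ(aᵢdᵢ/nᵢ) / Σ(bᵢcᵢ/nᵢ), where nᵢ is the stratum total.
Stratum 1 (Site A): n = 432; a·d/n = 130·163/432 = 49.0509; b·c/n = 110·29/432 = 7.3843
Stratum 2 (Site B): n = 616; a·d/n = 22·375/616 = 13.3929; b·c/n = 193·26/616 = 8.1461
Stratum 3 (Site C): n = 560; a·d/n = 220·148/560 = 58.1429; b·c/n = 27·165/560 = 7.9554
OR_MH = (49.0509 + 13.3929 + 58.1429) / (7.3843 + 8.1461 + 7.9554) = 120.5866 / 23.4857 = 5.13447

5.134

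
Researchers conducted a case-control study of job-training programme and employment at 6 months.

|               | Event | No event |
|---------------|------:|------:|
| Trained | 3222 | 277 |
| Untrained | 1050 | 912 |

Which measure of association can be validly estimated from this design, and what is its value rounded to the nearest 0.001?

Cells: a = 3222, b = 277, c = 1050, d = 912.
This is a case-control study: participants were sampled on outcome status, so risks in the source population cannot be estimated directly — relative risk is not valid here. The odds ratio is the appropriate measure.
OR = (a·d)/(b·c) = (3222 × 912) / (277 × 1050) = 2938464 / 290850 = 10.10302

10.103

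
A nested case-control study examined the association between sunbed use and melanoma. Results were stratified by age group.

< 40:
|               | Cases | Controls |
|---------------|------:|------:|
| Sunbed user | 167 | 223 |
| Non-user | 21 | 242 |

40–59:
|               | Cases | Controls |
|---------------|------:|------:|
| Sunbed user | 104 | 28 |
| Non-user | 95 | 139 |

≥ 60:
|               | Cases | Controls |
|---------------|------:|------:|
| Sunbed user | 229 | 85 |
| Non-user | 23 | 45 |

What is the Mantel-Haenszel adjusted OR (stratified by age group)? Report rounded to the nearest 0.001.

OR_MH = Σ(aᵢdᵢ/nᵢ) / Σ(bᵢcᵢ/nᵢ), where nᵢ is the stratum total.
Stratum 1 (< 40): n = 653; a·d/n = 167·242/653 = 61.8897; b·c/n = 223·21/653 = 7.1715
Stratum 2 (40–59): n = 366; a·d/n = 104·139/366 = 39.4973; b·c/n = 28·95/366 = 7.2678
Stratum 3 (≥ 60): n = 382; a·d/n = 229·45/382 = 26.9764; b·c/n = 85·23/382 = 5.1178
OR_MH = (61.8897 + 39.4973 + 26.9764) / (7.1715 + 7.2678 + 5.1178) = 128.3634 / 19.5571 = 6.56353

6.564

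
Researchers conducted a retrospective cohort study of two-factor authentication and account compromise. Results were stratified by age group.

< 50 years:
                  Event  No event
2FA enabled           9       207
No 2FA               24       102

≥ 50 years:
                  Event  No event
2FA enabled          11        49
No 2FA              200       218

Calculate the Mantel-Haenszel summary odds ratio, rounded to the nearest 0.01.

OR_MH = Σ(aᵢdᵢ/nᵢ) / Σ(bᵢcᵢ/nᵢ), where nᵢ is the stratum total.
Stratum 1 (< 50 years): n = 342; a·d/n = 9·102/342 = 2.6842; b·c/n = 207·24/342 = 14.5263
Stratum 2 (≥ 50 years): n = 478; a·d/n = 11·218/478 = 5.0167; b·c/n = 49·200/478 = 20.5021
OR_MH = (2.6842 + 5.0167) / (14.5263 + 20.5021) = 7.7009 / 35.0284 = 0.21985

0.22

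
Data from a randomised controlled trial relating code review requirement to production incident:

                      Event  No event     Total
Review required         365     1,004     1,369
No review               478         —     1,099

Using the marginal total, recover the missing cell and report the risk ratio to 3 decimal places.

0.613

The missing cell is in the unexposed row: 1099 − 478 = 621.
So a = 365, b = 1004, c = 478, d = 621.
RR = [a/(a+b)] / [c/(c+d)] = (365/1369) / (478/1099) = 0.26662/0.43494 = 0.61300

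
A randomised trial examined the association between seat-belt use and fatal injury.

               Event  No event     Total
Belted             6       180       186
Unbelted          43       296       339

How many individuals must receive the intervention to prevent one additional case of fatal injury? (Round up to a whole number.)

Risk in treated group = 6/186 = 0.03226; risk in control = 43/339 = 0.12684.
Absolute risk reduction = 0.12684 − 0.03226 = 0.09459
NNT = 1 / ARR = 1 / 0.09459 = 10.572 → round up → 11

11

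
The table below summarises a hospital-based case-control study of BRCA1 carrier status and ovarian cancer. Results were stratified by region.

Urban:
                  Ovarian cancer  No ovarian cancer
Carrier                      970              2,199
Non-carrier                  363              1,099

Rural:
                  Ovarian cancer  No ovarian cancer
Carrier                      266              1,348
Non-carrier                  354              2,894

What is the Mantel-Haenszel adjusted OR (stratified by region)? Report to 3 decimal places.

1.436

OR_MH = Σ(aᵢdᵢ/nᵢ) / Σ(bᵢcᵢ/nᵢ), where nᵢ is the stratum total.
Stratum 1 (Urban): n = 4631; a·d/n = 970·1099/4631 = 230.1943; b·c/n = 2199·363/4631 = 172.3682
Stratum 2 (Rural): n = 4862; a·d/n = 266·2894/4862 = 158.3307; b·c/n = 1348·354/4862 = 98.1473
OR_MH = (230.1943 + 158.3307) / (172.3682 + 98.1473) = 388.5251 / 270.5154 = 1.43624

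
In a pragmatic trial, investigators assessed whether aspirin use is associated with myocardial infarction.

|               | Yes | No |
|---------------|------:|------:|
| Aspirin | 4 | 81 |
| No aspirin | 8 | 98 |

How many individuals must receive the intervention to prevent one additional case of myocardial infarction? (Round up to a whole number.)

Risk in treated group = 4/85 = 0.04706; risk in control = 8/106 = 0.07547.
Absolute risk reduction = 0.07547 − 0.04706 = 0.02841
NNT = 1 / ARR = 1 / 0.02841 = 35.195 → round up → 36

36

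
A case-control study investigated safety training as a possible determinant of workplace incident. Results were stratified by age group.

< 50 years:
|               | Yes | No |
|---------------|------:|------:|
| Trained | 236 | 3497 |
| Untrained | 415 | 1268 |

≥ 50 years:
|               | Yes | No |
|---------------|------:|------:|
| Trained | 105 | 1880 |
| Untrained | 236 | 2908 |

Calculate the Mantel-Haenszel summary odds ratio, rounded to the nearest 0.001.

OR_MH = Σ(aᵢdᵢ/nᵢ) / Σ(bᵢcᵢ/nᵢ), where nᵢ is the stratum total.
Stratum 1 (< 50 years): n = 5416; a·d/n = 236·1268/5416 = 55.2526; b·c/n = 3497·415/5416 = 267.9570
Stratum 2 (≥ 50 years): n = 5129; a·d/n = 105·2908/5129 = 59.5321; b·c/n = 1880·236/5129 = 86.5042
OR_MH = (55.2526 + 59.5321) / (267.9570 + 86.5042) = 114.7847 / 354.4612 = 0.32383

0.324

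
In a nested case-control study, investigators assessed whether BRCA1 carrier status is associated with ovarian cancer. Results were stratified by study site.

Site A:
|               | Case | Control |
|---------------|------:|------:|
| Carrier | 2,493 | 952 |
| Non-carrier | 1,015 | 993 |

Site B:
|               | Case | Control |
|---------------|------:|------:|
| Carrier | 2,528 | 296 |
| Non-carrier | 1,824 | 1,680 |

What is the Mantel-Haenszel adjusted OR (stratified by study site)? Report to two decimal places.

4.29

OR_MH = Σ(aᵢdᵢ/nᵢ) / Σ(bᵢcᵢ/nᵢ), where nᵢ is the stratum total.
Stratum 1 (Site A): n = 5453; a·d/n = 2493·993/5453 = 453.9793; b·c/n = 952·1015/5453 = 177.2015
Stratum 2 (Site B): n = 6328; a·d/n = 2528·1680/6328 = 671.1504; b·c/n = 296·1824/6328 = 85.3198
OR_MH = (453.9793 + 671.1504) / (177.2015 + 85.3198) = 1125.1297 / 262.5214 = 4.28586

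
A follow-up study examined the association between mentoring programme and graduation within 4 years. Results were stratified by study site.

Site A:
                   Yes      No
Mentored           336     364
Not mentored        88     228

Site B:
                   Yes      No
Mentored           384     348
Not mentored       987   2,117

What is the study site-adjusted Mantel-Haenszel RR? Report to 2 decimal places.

1.67

RR_MH = Σ(aᵢ·n₀ᵢ/nᵢ) / Σ(cᵢ·n₁ᵢ/nᵢ), with n₁ᵢ = aᵢ+bᵢ (exposed), n₀ᵢ = cᵢ+dᵢ (unexposed), nᵢ = n₁ᵢ+n₀ᵢ.
Stratum 1 (Site A): n₁ = 700, n₀ = 316, n = 1016; a·n₀/n = 336·316/1016 = 104.5039; c·n₁/n = 88·700/1016 = 60.6299
Stratum 2 (Site B): n₁ = 732, n₀ = 3104, n = 3836; a·n₀/n = 384·3104/3836 = 310.7237; c·n₁/n = 987·732/3836 = 188.3431
RR_MH = (104.5039 + 310.7237) / (60.6299 + 188.3431) = 415.2276 / 248.9730 = 1.66776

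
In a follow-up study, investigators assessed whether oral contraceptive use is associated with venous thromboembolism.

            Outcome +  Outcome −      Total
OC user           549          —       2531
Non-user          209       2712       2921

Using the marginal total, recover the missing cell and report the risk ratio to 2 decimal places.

The missing cell is in the exposed row: 2531 − 549 = 1982.
So a = 549, b = 1982, c = 209, d = 2712.
RR = [a/(a+b)] / [c/(c+d)] = (549/2531) / (209/2921) = 0.21691/0.07155 = 3.03156

3.03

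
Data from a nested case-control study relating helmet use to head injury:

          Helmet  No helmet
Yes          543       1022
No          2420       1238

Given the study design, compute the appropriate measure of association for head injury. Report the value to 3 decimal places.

Reading the table with exposure as columns: a = 543 (Helmet, case), b = 2420 (Helmet, non-case), c = 1022 (No helmet, case), d = 1238.
This is a nested case-control study: participants were sampled on outcome status, so risks in the source population cannot be estimated directly — relative risk is not valid here. The odds ratio is the appropriate measure.
OR = (a·d)/(b·c) = (543 × 1238) / (2420 × 1022) = 672234 / 2473240 = 0.27180

0.272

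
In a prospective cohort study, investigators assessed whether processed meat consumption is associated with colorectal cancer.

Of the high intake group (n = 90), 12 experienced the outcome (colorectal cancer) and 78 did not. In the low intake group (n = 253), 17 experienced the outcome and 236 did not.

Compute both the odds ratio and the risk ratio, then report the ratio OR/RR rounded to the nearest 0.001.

From the description: a = 12, b = 78, c = 17, d = 236.
OR = (12·236)/(78·17) = 2832/1326 = 2.13575
Risk in exposed = 12/90 = 0.13333; risk in unexposed = 17/253 = 0.06719; RR = 1.98431
OR/RR = 2.13575 / 1.98431 = 1.07631
The outcome is not rare, so the OR lies further from 1 than the RR.

1.076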